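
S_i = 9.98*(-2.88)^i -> [9.98, -28.74, 82.78, -238.4, 686.59]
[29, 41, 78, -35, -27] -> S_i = Random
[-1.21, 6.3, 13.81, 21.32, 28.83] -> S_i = -1.21 + 7.51*i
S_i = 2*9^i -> [2, 18, 162, 1458, 13122]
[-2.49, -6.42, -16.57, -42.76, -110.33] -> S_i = -2.49*2.58^i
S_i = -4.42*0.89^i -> [-4.42, -3.93, -3.5, -3.12, -2.77]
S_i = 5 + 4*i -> [5, 9, 13, 17, 21]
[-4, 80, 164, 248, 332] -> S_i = -4 + 84*i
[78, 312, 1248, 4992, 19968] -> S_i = 78*4^i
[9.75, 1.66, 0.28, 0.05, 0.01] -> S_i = 9.75*0.17^i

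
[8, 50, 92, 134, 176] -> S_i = 8 + 42*i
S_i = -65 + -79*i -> [-65, -144, -223, -302, -381]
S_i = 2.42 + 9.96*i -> [2.42, 12.38, 22.34, 32.3, 42.26]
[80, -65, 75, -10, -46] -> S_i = Random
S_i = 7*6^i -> [7, 42, 252, 1512, 9072]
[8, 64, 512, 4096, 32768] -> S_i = 8*8^i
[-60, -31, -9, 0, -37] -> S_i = Random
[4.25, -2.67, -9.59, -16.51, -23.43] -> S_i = 4.25 + -6.92*i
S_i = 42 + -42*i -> [42, 0, -42, -84, -126]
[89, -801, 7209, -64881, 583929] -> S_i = 89*-9^i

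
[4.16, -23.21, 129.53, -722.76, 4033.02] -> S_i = 4.16*(-5.58)^i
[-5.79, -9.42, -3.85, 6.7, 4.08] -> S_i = Random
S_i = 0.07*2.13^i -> [0.07, 0.15, 0.32, 0.68, 1.44]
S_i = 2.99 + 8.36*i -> [2.99, 11.35, 19.71, 28.07, 36.43]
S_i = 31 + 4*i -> [31, 35, 39, 43, 47]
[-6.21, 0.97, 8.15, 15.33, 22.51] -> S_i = -6.21 + 7.18*i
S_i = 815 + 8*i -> [815, 823, 831, 839, 847]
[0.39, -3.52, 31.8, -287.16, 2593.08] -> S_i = 0.39*(-9.03)^i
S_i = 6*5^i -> [6, 30, 150, 750, 3750]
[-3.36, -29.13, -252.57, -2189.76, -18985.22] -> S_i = -3.36*8.67^i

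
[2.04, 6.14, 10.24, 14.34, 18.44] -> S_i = 2.04 + 4.10*i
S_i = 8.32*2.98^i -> [8.32, 24.79, 73.88, 220.18, 656.13]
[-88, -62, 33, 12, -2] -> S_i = Random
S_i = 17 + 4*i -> [17, 21, 25, 29, 33]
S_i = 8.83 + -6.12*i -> [8.83, 2.71, -3.41, -9.53, -15.65]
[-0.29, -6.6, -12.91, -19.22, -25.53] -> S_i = -0.29 + -6.31*i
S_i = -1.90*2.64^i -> [-1.9, -5.02, -13.24, -34.96, -92.29]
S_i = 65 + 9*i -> [65, 74, 83, 92, 101]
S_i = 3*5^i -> [3, 15, 75, 375, 1875]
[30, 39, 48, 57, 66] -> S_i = 30 + 9*i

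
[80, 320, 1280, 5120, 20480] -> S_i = 80*4^i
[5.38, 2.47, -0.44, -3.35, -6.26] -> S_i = 5.38 + -2.91*i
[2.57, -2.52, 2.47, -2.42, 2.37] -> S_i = 2.57*(-0.98)^i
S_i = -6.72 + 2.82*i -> [-6.72, -3.9, -1.08, 1.74, 4.56]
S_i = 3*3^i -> [3, 9, 27, 81, 243]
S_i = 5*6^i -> [5, 30, 180, 1080, 6480]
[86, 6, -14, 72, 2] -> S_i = Random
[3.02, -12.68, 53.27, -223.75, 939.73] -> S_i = 3.02*(-4.20)^i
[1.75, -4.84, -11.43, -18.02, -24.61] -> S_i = 1.75 + -6.59*i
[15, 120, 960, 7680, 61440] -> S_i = 15*8^i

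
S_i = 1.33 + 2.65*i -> [1.33, 3.98, 6.63, 9.28, 11.93]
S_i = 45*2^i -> [45, 90, 180, 360, 720]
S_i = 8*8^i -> [8, 64, 512, 4096, 32768]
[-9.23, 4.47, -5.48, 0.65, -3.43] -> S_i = Random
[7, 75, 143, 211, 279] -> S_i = 7 + 68*i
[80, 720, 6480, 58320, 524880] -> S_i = 80*9^i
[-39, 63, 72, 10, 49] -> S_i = Random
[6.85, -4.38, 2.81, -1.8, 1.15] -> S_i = 6.85*(-0.64)^i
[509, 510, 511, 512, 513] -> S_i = 509 + 1*i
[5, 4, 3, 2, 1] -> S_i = 5 + -1*i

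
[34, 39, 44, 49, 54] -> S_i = 34 + 5*i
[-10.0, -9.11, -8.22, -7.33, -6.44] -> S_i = -10.00 + 0.89*i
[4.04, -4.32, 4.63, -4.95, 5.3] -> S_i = 4.04*(-1.07)^i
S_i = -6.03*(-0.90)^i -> [-6.03, 5.43, -4.88, 4.4, -3.96]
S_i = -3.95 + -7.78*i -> [-3.95, -11.73, -19.51, -27.29, -35.07]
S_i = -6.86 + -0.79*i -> [-6.86, -7.65, -8.44, -9.23, -10.02]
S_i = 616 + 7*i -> [616, 623, 630, 637, 644]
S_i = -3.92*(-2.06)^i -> [-3.92, 8.08, -16.63, 34.27, -70.59]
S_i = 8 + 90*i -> [8, 98, 188, 278, 368]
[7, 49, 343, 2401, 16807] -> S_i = 7*7^i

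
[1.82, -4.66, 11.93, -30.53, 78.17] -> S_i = 1.82*(-2.56)^i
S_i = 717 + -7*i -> [717, 710, 703, 696, 689]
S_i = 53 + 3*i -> [53, 56, 59, 62, 65]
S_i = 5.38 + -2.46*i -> [5.38, 2.92, 0.46, -2.0, -4.46]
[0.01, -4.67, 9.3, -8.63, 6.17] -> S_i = Random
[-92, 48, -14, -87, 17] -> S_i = Random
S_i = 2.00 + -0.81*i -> [2.0, 1.19, 0.38, -0.43, -1.24]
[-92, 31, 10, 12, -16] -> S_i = Random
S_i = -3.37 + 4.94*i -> [-3.37, 1.57, 6.51, 11.45, 16.39]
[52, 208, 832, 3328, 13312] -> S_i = 52*4^i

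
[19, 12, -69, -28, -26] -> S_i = Random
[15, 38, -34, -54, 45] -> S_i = Random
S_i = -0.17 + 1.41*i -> [-0.17, 1.24, 2.65, 4.06, 5.47]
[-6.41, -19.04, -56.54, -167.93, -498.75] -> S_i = -6.41*2.97^i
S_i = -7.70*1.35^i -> [-7.7, -10.4, -14.03, -18.94, -25.58]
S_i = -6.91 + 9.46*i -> [-6.91, 2.55, 12.01, 21.47, 30.93]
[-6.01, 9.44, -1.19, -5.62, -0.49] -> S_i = Random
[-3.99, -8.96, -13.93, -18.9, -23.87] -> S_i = -3.99 + -4.97*i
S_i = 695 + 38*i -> [695, 733, 771, 809, 847]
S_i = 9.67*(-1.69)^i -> [9.67, -16.34, 27.62, -46.68, 78.88]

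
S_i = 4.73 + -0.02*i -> [4.73, 4.71, 4.69, 4.67, 4.65]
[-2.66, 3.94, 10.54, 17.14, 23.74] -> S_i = -2.66 + 6.60*i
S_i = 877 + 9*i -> [877, 886, 895, 904, 913]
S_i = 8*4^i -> [8, 32, 128, 512, 2048]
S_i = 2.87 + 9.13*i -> [2.87, 12.0, 21.13, 30.26, 39.39]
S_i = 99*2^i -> [99, 198, 396, 792, 1584]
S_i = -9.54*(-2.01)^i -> [-9.54, 19.18, -38.54, 77.47, -155.72]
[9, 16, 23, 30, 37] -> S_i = 9 + 7*i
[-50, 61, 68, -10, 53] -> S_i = Random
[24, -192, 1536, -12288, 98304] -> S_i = 24*-8^i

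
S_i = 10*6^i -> [10, 60, 360, 2160, 12960]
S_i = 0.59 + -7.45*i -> [0.59, -6.86, -14.31, -21.76, -29.21]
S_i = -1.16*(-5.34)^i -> [-1.16, 6.19, -33.08, 176.64, -943.24]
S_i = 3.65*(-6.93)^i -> [3.65, -25.29, 175.29, -1214.77, 8418.33]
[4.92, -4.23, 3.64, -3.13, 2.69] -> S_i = 4.92*(-0.86)^i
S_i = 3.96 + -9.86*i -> [3.96, -5.9, -15.76, -25.62, -35.48]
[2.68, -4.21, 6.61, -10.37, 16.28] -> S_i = 2.68*(-1.57)^i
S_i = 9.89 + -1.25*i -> [9.89, 8.64, 7.39, 6.14, 4.89]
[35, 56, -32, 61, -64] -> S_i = Random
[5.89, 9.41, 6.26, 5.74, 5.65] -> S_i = Random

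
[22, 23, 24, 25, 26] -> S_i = 22 + 1*i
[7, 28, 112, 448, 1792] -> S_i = 7*4^i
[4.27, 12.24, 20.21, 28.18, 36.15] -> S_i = 4.27 + 7.97*i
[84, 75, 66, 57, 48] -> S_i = 84 + -9*i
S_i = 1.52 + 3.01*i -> [1.52, 4.53, 7.54, 10.55, 13.56]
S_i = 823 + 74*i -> [823, 897, 971, 1045, 1119]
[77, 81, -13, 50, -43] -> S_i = Random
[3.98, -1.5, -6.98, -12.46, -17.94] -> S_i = 3.98 + -5.48*i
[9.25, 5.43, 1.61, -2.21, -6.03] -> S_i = 9.25 + -3.82*i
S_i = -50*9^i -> [-50, -450, -4050, -36450, -328050]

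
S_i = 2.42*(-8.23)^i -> [2.42, -19.92, 163.91, -1349.01, 11102.34]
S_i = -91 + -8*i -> [-91, -99, -107, -115, -123]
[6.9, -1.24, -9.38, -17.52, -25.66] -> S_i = 6.90 + -8.14*i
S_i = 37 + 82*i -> [37, 119, 201, 283, 365]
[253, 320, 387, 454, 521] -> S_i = 253 + 67*i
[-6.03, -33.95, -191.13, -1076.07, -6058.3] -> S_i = -6.03*5.63^i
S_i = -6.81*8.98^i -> [-6.81, -61.15, -549.16, -4931.47, -44284.57]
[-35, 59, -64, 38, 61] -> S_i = Random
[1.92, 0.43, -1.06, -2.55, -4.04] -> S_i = 1.92 + -1.49*i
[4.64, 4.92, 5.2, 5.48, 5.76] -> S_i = 4.64 + 0.28*i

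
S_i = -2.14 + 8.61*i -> [-2.14, 6.47, 15.08, 23.69, 32.3]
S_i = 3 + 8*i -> [3, 11, 19, 27, 35]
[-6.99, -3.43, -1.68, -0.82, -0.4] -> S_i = -6.99*0.49^i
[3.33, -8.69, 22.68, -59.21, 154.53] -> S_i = 3.33*(-2.61)^i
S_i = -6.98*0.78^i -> [-6.98, -5.44, -4.25, -3.31, -2.58]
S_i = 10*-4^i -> [10, -40, 160, -640, 2560]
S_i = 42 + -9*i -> [42, 33, 24, 15, 6]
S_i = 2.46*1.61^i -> [2.46, 3.96, 6.38, 10.27, 16.53]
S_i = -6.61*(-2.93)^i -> [-6.61, 19.37, -56.75, 166.27, -487.16]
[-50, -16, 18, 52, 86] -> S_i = -50 + 34*i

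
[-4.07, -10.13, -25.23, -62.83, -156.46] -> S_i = -4.07*2.49^i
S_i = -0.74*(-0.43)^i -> [-0.74, 0.32, -0.14, 0.06, -0.03]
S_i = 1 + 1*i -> [1, 2, 3, 4, 5]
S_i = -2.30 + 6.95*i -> [-2.3, 4.65, 11.6, 18.55, 25.5]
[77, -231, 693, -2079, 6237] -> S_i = 77*-3^i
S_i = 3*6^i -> [3, 18, 108, 648, 3888]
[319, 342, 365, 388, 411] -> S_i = 319 + 23*i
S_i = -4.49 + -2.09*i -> [-4.49, -6.58, -8.67, -10.76, -12.85]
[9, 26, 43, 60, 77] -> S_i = 9 + 17*i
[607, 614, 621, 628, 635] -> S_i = 607 + 7*i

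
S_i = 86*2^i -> [86, 172, 344, 688, 1376]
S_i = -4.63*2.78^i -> [-4.63, -12.87, -35.78, -99.48, -276.54]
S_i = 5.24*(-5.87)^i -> [5.24, -30.76, 180.55, -1059.85, 6221.34]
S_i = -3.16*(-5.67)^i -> [-3.16, 17.92, -101.59, 576.02, -3266.02]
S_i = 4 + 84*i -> [4, 88, 172, 256, 340]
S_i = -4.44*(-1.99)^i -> [-4.44, 8.84, -17.58, 34.99, -69.63]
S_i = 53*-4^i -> [53, -212, 848, -3392, 13568]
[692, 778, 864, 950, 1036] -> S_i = 692 + 86*i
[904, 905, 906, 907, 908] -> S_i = 904 + 1*i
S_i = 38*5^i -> [38, 190, 950, 4750, 23750]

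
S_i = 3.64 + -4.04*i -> [3.64, -0.4, -4.44, -8.48, -12.52]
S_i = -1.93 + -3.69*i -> [-1.93, -5.62, -9.31, -13.0, -16.69]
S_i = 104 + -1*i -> [104, 103, 102, 101, 100]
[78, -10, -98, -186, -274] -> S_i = 78 + -88*i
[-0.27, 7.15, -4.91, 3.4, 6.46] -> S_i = Random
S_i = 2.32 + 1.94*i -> [2.32, 4.26, 6.2, 8.14, 10.08]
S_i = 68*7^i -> [68, 476, 3332, 23324, 163268]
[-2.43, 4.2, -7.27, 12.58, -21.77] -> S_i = -2.43*(-1.73)^i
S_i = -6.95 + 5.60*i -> [-6.95, -1.35, 4.25, 9.85, 15.45]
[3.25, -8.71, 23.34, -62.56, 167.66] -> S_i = 3.25*(-2.68)^i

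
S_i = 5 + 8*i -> [5, 13, 21, 29, 37]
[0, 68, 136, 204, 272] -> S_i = 0 + 68*i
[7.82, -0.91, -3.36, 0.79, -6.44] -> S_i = Random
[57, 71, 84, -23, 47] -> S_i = Random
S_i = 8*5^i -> [8, 40, 200, 1000, 5000]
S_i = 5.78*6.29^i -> [5.78, 36.36, 228.68, 1438.4, 9047.54]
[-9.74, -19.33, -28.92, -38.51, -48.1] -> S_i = -9.74 + -9.59*i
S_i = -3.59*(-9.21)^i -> [-3.59, 33.06, -304.52, 2804.62, -25830.51]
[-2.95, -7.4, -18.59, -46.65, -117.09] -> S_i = -2.95*2.51^i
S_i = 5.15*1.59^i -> [5.15, 8.19, 13.02, 20.7, 32.92]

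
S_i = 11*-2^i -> [11, -22, 44, -88, 176]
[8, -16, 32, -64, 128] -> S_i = 8*-2^i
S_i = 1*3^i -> [1, 3, 9, 27, 81]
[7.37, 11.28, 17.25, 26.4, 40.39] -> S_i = 7.37*1.53^i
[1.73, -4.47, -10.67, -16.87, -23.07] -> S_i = 1.73 + -6.20*i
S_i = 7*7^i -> [7, 49, 343, 2401, 16807]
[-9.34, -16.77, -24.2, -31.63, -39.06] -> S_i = -9.34 + -7.43*i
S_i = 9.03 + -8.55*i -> [9.03, 0.48, -8.07, -16.62, -25.17]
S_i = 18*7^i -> [18, 126, 882, 6174, 43218]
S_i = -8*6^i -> [-8, -48, -288, -1728, -10368]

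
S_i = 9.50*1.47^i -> [9.5, 13.96, 20.53, 30.18, 44.36]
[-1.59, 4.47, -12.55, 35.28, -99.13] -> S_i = -1.59*(-2.81)^i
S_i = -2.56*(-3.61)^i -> [-2.56, 9.24, -33.36, 120.44, -434.78]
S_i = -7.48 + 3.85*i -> [-7.48, -3.63, 0.22, 4.07, 7.92]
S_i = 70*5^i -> [70, 350, 1750, 8750, 43750]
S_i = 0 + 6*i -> [0, 6, 12, 18, 24]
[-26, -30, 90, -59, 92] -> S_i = Random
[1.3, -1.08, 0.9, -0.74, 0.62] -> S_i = 1.30*(-0.83)^i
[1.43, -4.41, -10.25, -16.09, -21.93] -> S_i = 1.43 + -5.84*i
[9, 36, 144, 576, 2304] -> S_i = 9*4^i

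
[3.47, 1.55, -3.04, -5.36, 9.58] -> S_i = Random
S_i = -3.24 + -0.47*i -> [-3.24, -3.71, -4.18, -4.65, -5.12]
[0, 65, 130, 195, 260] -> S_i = 0 + 65*i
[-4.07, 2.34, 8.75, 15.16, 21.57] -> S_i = -4.07 + 6.41*i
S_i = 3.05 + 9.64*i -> [3.05, 12.69, 22.33, 31.97, 41.61]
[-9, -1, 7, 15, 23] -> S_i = -9 + 8*i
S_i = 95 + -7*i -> [95, 88, 81, 74, 67]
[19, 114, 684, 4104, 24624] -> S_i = 19*6^i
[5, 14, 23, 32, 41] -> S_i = 5 + 9*i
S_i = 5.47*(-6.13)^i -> [5.47, -33.53, 205.55, -1259.99, 7723.77]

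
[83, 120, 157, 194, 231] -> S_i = 83 + 37*i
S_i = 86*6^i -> [86, 516, 3096, 18576, 111456]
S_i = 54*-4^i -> [54, -216, 864, -3456, 13824]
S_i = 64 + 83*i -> [64, 147, 230, 313, 396]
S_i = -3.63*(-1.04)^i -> [-3.63, 3.78, -3.93, 4.08, -4.25]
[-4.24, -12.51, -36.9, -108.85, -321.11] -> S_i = -4.24*2.95^i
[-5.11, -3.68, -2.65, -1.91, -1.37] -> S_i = -5.11*0.72^i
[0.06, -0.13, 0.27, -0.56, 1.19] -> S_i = 0.06*(-2.11)^i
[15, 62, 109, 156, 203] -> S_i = 15 + 47*i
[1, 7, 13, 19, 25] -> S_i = 1 + 6*i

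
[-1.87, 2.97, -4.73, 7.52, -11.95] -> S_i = -1.87*(-1.59)^i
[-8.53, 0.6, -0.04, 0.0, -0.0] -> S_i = -8.53*(-0.07)^i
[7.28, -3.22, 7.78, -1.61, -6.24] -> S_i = Random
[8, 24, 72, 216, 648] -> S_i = 8*3^i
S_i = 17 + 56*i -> [17, 73, 129, 185, 241]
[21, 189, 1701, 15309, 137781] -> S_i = 21*9^i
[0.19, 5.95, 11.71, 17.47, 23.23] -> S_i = 0.19 + 5.76*i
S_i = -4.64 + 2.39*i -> [-4.64, -2.25, 0.14, 2.53, 4.92]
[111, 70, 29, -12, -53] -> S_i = 111 + -41*i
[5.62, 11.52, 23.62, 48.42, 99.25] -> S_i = 5.62*2.05^i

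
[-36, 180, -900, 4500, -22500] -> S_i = -36*-5^i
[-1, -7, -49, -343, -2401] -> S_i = -1*7^i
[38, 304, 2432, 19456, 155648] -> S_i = 38*8^i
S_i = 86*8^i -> [86, 688, 5504, 44032, 352256]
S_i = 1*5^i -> [1, 5, 25, 125, 625]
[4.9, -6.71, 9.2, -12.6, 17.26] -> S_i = 4.90*(-1.37)^i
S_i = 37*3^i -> [37, 111, 333, 999, 2997]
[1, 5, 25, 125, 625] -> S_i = 1*5^i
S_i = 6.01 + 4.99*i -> [6.01, 11.0, 15.99, 20.98, 25.97]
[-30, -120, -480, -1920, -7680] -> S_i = -30*4^i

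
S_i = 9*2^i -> [9, 18, 36, 72, 144]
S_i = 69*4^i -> [69, 276, 1104, 4416, 17664]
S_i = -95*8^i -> [-95, -760, -6080, -48640, -389120]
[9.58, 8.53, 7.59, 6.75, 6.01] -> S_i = 9.58*0.89^i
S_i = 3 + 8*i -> [3, 11, 19, 27, 35]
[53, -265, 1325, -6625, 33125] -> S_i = 53*-5^i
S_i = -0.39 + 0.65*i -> [-0.39, 0.26, 0.91, 1.56, 2.21]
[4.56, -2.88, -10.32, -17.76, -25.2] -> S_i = 4.56 + -7.44*i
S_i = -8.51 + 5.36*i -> [-8.51, -3.15, 2.21, 7.57, 12.93]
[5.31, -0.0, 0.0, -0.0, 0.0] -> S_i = 5.31*-0.00^i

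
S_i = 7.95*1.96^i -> [7.95, 15.58, 30.54, 59.86, 117.33]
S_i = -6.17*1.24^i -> [-6.17, -7.65, -9.49, -11.76, -14.59]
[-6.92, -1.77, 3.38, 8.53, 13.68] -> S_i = -6.92 + 5.15*i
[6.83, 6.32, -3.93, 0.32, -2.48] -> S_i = Random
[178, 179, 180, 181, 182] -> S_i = 178 + 1*i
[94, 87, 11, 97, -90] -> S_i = Random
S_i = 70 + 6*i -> [70, 76, 82, 88, 94]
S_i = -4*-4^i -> [-4, 16, -64, 256, -1024]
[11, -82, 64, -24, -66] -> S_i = Random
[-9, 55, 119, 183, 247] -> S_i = -9 + 64*i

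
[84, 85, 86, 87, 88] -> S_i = 84 + 1*i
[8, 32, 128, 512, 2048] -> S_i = 8*4^i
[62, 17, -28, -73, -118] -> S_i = 62 + -45*i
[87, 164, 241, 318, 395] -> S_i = 87 + 77*i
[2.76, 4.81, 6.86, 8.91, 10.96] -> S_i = 2.76 + 2.05*i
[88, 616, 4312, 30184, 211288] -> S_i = 88*7^i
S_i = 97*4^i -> [97, 388, 1552, 6208, 24832]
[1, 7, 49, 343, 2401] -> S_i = 1*7^i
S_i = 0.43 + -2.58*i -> [0.43, -2.15, -4.73, -7.31, -9.89]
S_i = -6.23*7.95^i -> [-6.23, -49.53, -393.75, -3130.33, -24886.08]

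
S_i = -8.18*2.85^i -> [-8.18, -23.31, -66.44, -189.36, -539.68]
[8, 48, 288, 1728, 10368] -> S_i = 8*6^i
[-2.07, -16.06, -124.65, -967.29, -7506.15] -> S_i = -2.07*7.76^i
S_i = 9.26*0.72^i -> [9.26, 6.67, 4.8, 3.46, 2.49]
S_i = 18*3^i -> [18, 54, 162, 486, 1458]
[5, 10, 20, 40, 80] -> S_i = 5*2^i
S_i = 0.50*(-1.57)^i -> [0.5, -0.78, 1.23, -1.93, 3.04]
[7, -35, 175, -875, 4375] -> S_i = 7*-5^i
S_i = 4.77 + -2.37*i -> [4.77, 2.4, 0.03, -2.34, -4.71]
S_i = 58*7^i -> [58, 406, 2842, 19894, 139258]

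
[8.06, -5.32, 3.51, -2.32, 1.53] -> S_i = 8.06*(-0.66)^i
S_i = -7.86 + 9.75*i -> [-7.86, 1.89, 11.64, 21.39, 31.14]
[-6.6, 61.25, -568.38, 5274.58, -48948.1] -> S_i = -6.60*(-9.28)^i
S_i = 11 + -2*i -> [11, 9, 7, 5, 3]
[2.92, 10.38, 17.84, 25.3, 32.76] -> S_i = 2.92 + 7.46*i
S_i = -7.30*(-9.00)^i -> [-7.3, 65.7, -591.3, 5321.7, -47895.3]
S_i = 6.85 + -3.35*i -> [6.85, 3.5, 0.15, -3.2, -6.55]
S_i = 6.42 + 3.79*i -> [6.42, 10.21, 14.0, 17.79, 21.58]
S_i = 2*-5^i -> [2, -10, 50, -250, 1250]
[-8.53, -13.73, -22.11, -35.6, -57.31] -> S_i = -8.53*1.61^i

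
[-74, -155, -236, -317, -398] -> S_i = -74 + -81*i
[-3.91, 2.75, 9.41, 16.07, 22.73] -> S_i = -3.91 + 6.66*i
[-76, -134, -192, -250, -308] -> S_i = -76 + -58*i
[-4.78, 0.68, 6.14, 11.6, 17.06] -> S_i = -4.78 + 5.46*i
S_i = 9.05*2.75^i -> [9.05, 24.89, 68.44, 188.21, 517.58]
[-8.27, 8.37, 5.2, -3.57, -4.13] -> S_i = Random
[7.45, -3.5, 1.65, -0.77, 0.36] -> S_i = 7.45*(-0.47)^i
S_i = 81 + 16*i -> [81, 97, 113, 129, 145]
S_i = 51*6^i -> [51, 306, 1836, 11016, 66096]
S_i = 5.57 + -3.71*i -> [5.57, 1.86, -1.85, -5.56, -9.27]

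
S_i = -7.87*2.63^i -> [-7.87, -20.7, -54.44, -143.17, -376.53]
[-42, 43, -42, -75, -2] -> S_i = Random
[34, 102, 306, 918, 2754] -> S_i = 34*3^i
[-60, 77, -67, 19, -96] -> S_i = Random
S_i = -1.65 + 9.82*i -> [-1.65, 8.17, 17.99, 27.81, 37.63]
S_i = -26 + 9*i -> [-26, -17, -8, 1, 10]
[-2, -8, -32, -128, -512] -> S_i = -2*4^i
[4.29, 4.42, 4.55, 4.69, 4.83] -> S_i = 4.29*1.03^i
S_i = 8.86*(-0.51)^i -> [8.86, -4.52, 2.3, -1.18, 0.6]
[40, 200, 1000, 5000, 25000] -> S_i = 40*5^i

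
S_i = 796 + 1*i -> [796, 797, 798, 799, 800]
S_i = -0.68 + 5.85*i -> [-0.68, 5.17, 11.02, 16.87, 22.72]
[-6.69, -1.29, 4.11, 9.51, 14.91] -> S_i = -6.69 + 5.40*i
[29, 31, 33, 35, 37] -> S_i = 29 + 2*i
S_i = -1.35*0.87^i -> [-1.35, -1.17, -1.02, -0.89, -0.77]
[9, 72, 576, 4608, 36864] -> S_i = 9*8^i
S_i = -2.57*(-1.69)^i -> [-2.57, 4.34, -7.34, 12.4, -20.96]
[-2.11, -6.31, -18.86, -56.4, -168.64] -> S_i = -2.11*2.99^i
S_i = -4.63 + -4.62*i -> [-4.63, -9.25, -13.87, -18.49, -23.11]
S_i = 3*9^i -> [3, 27, 243, 2187, 19683]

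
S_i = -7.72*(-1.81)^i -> [-7.72, 13.97, -25.29, 45.78, -82.86]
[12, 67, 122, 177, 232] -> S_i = 12 + 55*i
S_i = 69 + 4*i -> [69, 73, 77, 81, 85]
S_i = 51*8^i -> [51, 408, 3264, 26112, 208896]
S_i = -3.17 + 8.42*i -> [-3.17, 5.25, 13.67, 22.09, 30.51]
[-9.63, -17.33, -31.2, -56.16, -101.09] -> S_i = -9.63*1.80^i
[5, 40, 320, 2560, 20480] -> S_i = 5*8^i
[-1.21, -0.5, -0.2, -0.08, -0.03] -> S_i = -1.21*0.41^i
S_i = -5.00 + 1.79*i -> [-5.0, -3.21, -1.42, 0.37, 2.16]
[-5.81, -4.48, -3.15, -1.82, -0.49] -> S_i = -5.81 + 1.33*i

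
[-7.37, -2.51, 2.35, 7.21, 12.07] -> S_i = -7.37 + 4.86*i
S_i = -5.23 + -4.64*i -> [-5.23, -9.87, -14.51, -19.15, -23.79]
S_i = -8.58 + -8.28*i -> [-8.58, -16.86, -25.14, -33.42, -41.7]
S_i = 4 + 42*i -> [4, 46, 88, 130, 172]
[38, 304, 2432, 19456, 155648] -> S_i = 38*8^i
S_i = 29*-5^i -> [29, -145, 725, -3625, 18125]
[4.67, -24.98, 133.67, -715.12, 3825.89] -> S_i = 4.67*(-5.35)^i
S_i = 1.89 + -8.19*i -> [1.89, -6.3, -14.49, -22.68, -30.87]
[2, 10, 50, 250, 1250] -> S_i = 2*5^i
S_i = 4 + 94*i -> [4, 98, 192, 286, 380]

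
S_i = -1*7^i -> [-1, -7, -49, -343, -2401]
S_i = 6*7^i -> [6, 42, 294, 2058, 14406]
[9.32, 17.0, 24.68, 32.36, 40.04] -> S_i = 9.32 + 7.68*i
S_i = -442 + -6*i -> [-442, -448, -454, -460, -466]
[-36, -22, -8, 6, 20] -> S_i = -36 + 14*i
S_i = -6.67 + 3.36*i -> [-6.67, -3.31, 0.05, 3.41, 6.77]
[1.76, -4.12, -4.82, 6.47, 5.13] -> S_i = Random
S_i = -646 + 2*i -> [-646, -644, -642, -640, -638]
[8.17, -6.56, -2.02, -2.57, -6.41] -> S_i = Random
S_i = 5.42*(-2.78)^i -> [5.42, -15.07, 41.89, -116.45, 323.73]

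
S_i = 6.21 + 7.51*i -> [6.21, 13.72, 21.23, 28.74, 36.25]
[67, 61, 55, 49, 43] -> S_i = 67 + -6*i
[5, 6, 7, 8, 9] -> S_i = 5 + 1*i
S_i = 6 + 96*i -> [6, 102, 198, 294, 390]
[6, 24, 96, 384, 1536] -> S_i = 6*4^i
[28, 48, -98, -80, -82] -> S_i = Random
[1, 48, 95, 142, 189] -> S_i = 1 + 47*i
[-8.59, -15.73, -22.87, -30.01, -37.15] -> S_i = -8.59 + -7.14*i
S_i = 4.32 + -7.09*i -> [4.32, -2.77, -9.86, -16.95, -24.04]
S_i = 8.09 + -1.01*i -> [8.09, 7.08, 6.07, 5.06, 4.05]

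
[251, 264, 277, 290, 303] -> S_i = 251 + 13*i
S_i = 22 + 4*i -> [22, 26, 30, 34, 38]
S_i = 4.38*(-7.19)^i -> [4.38, -31.49, 226.43, -1628.02, 11705.49]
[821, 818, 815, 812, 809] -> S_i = 821 + -3*i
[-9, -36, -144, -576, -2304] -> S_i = -9*4^i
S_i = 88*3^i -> [88, 264, 792, 2376, 7128]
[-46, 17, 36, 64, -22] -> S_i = Random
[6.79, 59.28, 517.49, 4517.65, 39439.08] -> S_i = 6.79*8.73^i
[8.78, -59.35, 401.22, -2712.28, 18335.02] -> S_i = 8.78*(-6.76)^i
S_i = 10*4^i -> [10, 40, 160, 640, 2560]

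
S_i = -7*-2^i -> [-7, 14, -28, 56, -112]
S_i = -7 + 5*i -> [-7, -2, 3, 8, 13]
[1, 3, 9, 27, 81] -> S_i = 1*3^i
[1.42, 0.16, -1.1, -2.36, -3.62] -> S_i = 1.42 + -1.26*i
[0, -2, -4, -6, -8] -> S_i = 0 + -2*i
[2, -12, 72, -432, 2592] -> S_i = 2*-6^i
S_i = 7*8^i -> [7, 56, 448, 3584, 28672]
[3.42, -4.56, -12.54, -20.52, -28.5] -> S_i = 3.42 + -7.98*i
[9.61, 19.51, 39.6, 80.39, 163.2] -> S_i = 9.61*2.03^i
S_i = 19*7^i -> [19, 133, 931, 6517, 45619]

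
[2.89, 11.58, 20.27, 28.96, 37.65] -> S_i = 2.89 + 8.69*i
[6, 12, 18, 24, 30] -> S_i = 6 + 6*i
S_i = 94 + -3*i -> [94, 91, 88, 85, 82]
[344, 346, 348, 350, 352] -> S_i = 344 + 2*i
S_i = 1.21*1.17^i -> [1.21, 1.42, 1.66, 1.94, 2.27]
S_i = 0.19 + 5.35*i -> [0.19, 5.54, 10.89, 16.24, 21.59]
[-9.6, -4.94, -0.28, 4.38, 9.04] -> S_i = -9.60 + 4.66*i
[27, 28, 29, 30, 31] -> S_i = 27 + 1*i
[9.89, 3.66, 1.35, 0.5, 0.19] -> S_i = 9.89*0.37^i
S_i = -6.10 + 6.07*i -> [-6.1, -0.03, 6.04, 12.11, 18.18]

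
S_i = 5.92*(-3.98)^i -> [5.92, -23.56, 93.78, -373.23, 1485.44]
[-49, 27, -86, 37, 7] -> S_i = Random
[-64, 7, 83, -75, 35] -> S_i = Random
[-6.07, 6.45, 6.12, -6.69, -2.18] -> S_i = Random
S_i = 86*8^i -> [86, 688, 5504, 44032, 352256]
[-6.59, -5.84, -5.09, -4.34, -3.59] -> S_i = -6.59 + 0.75*i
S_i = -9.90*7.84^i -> [-9.9, -77.62, -608.51, -4770.71, -37402.4]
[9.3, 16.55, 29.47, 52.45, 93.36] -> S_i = 9.30*1.78^i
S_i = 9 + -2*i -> [9, 7, 5, 3, 1]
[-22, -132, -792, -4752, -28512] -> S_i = -22*6^i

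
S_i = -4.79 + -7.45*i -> [-4.79, -12.24, -19.69, -27.14, -34.59]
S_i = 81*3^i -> [81, 243, 729, 2187, 6561]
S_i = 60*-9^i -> [60, -540, 4860, -43740, 393660]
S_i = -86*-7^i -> [-86, 602, -4214, 29498, -206486]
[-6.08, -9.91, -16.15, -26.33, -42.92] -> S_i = -6.08*1.63^i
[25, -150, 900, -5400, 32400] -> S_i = 25*-6^i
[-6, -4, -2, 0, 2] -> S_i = -6 + 2*i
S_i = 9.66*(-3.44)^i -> [9.66, -33.23, 114.31, -393.24, 1352.73]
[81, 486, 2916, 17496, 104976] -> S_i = 81*6^i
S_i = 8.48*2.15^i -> [8.48, 18.23, 39.2, 84.28, 181.2]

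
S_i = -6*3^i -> [-6, -18, -54, -162, -486]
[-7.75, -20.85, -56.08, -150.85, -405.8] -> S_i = -7.75*2.69^i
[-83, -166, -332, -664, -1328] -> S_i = -83*2^i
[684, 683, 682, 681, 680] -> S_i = 684 + -1*i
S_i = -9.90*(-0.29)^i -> [-9.9, 2.87, -0.83, 0.24, -0.07]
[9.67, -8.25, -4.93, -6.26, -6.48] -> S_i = Random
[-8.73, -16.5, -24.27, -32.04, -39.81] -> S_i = -8.73 + -7.77*i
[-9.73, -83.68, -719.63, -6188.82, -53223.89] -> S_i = -9.73*8.60^i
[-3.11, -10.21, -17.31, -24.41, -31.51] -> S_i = -3.11 + -7.10*i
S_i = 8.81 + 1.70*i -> [8.81, 10.51, 12.21, 13.91, 15.61]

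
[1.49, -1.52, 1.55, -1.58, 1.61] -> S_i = 1.49*(-1.02)^i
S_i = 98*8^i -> [98, 784, 6272, 50176, 401408]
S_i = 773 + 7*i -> [773, 780, 787, 794, 801]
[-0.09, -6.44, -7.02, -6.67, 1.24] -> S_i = Random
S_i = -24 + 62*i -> [-24, 38, 100, 162, 224]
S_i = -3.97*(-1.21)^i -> [-3.97, 4.8, -5.81, 7.03, -8.51]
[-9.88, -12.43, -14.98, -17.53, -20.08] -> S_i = -9.88 + -2.55*i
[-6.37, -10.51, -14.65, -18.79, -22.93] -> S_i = -6.37 + -4.14*i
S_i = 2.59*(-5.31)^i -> [2.59, -13.75, 73.03, -387.78, 2059.1]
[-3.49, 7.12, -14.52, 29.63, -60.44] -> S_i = -3.49*(-2.04)^i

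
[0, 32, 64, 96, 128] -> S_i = 0 + 32*i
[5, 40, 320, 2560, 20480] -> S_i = 5*8^i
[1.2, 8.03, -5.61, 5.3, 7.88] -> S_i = Random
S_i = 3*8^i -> [3, 24, 192, 1536, 12288]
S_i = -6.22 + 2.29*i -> [-6.22, -3.93, -1.64, 0.65, 2.94]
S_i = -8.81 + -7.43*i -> [-8.81, -16.24, -23.67, -31.1, -38.53]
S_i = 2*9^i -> [2, 18, 162, 1458, 13122]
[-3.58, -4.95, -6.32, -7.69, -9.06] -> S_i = -3.58 + -1.37*i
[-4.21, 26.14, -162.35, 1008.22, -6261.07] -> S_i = -4.21*(-6.21)^i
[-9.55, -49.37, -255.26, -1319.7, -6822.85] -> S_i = -9.55*5.17^i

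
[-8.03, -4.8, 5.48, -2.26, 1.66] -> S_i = Random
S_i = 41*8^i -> [41, 328, 2624, 20992, 167936]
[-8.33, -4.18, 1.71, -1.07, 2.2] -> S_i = Random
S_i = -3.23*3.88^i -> [-3.23, -12.53, -48.63, -188.67, -732.03]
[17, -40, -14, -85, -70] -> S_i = Random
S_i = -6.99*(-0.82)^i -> [-6.99, 5.73, -4.7, 3.85, -3.16]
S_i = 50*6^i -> [50, 300, 1800, 10800, 64800]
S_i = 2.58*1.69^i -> [2.58, 4.36, 7.37, 12.45, 21.05]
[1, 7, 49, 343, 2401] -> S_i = 1*7^i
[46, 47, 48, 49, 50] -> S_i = 46 + 1*i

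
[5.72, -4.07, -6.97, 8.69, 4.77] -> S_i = Random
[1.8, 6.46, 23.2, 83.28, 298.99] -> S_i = 1.80*3.59^i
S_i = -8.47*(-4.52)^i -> [-8.47, 38.28, -173.05, 782.17, -3535.39]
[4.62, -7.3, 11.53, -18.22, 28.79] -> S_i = 4.62*(-1.58)^i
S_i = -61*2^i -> [-61, -122, -244, -488, -976]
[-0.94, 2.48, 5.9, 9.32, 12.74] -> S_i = -0.94 + 3.42*i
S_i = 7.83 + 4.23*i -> [7.83, 12.06, 16.29, 20.52, 24.75]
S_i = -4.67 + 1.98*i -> [-4.67, -2.69, -0.71, 1.27, 3.25]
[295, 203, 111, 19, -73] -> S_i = 295 + -92*i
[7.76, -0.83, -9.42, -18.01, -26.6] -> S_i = 7.76 + -8.59*i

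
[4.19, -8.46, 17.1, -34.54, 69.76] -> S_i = 4.19*(-2.02)^i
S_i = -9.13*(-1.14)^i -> [-9.13, 10.41, -11.87, 13.53, -15.42]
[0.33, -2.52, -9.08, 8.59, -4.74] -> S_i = Random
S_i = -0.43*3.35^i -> [-0.43, -1.44, -4.83, -16.17, -54.16]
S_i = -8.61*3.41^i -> [-8.61, -29.36, -100.12, -341.4, -1164.18]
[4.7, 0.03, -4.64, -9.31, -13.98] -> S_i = 4.70 + -4.67*i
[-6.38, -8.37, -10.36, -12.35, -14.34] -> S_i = -6.38 + -1.99*i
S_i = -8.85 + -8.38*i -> [-8.85, -17.23, -25.61, -33.99, -42.37]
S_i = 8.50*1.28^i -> [8.5, 10.88, 13.93, 17.83, 22.82]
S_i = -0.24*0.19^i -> [-0.24, -0.05, -0.01, -0.0, -0.0]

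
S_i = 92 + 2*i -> [92, 94, 96, 98, 100]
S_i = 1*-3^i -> [1, -3, 9, -27, 81]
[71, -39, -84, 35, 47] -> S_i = Random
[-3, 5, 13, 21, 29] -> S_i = -3 + 8*i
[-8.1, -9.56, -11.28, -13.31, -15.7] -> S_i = -8.10*1.18^i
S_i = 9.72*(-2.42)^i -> [9.72, -23.52, 56.92, -137.76, 333.37]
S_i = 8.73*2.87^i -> [8.73, 25.06, 71.91, 206.38, 592.3]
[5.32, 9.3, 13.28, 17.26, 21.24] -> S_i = 5.32 + 3.98*i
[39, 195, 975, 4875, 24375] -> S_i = 39*5^i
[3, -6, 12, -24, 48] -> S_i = 3*-2^i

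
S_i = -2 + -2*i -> [-2, -4, -6, -8, -10]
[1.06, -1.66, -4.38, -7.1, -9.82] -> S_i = 1.06 + -2.72*i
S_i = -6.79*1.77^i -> [-6.79, -12.02, -21.27, -37.65, -66.64]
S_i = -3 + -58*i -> [-3, -61, -119, -177, -235]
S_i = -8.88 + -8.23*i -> [-8.88, -17.11, -25.34, -33.57, -41.8]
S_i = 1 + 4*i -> [1, 5, 9, 13, 17]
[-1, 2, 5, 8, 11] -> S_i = -1 + 3*i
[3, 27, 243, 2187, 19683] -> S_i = 3*9^i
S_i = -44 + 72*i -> [-44, 28, 100, 172, 244]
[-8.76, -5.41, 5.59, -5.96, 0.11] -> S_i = Random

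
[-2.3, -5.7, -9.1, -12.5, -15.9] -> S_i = -2.30 + -3.40*i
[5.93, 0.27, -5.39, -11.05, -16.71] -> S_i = 5.93 + -5.66*i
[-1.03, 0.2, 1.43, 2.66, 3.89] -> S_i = -1.03 + 1.23*i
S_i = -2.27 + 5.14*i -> [-2.27, 2.87, 8.01, 13.15, 18.29]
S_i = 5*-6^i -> [5, -30, 180, -1080, 6480]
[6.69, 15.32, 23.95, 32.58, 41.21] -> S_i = 6.69 + 8.63*i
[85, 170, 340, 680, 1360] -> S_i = 85*2^i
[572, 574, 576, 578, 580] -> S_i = 572 + 2*i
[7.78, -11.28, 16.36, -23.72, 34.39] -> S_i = 7.78*(-1.45)^i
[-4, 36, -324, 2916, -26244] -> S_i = -4*-9^i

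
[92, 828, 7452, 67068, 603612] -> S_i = 92*9^i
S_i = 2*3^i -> [2, 6, 18, 54, 162]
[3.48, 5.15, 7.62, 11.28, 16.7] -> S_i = 3.48*1.48^i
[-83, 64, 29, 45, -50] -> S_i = Random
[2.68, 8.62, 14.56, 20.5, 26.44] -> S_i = 2.68 + 5.94*i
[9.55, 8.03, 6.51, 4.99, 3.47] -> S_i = 9.55 + -1.52*i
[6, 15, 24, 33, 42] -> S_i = 6 + 9*i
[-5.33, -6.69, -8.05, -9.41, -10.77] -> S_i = -5.33 + -1.36*i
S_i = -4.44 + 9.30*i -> [-4.44, 4.86, 14.16, 23.46, 32.76]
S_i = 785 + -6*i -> [785, 779, 773, 767, 761]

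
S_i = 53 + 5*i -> [53, 58, 63, 68, 73]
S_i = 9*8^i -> [9, 72, 576, 4608, 36864]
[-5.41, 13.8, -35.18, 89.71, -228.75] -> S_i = -5.41*(-2.55)^i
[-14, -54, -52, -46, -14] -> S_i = Random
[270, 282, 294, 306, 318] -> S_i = 270 + 12*i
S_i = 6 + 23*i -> [6, 29, 52, 75, 98]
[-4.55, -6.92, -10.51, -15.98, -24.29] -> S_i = -4.55*1.52^i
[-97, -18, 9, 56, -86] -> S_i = Random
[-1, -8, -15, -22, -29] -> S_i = -1 + -7*i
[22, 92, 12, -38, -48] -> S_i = Random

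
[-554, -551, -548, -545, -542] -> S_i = -554 + 3*i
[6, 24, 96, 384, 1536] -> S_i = 6*4^i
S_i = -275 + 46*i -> [-275, -229, -183, -137, -91]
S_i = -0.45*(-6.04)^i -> [-0.45, 2.72, -16.42, 99.16, -598.91]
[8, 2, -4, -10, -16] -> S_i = 8 + -6*i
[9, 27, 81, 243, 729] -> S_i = 9*3^i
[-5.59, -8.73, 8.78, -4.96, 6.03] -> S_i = Random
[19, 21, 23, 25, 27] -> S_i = 19 + 2*i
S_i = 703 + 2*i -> [703, 705, 707, 709, 711]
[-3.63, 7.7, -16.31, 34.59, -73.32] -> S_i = -3.63*(-2.12)^i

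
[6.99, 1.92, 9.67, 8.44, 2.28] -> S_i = Random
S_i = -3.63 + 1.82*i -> [-3.63, -1.81, 0.01, 1.83, 3.65]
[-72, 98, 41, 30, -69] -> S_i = Random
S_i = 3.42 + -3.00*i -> [3.42, 0.42, -2.58, -5.58, -8.58]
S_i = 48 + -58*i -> [48, -10, -68, -126, -184]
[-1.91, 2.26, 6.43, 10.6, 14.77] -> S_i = -1.91 + 4.17*i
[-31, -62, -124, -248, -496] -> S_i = -31*2^i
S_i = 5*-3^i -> [5, -15, 45, -135, 405]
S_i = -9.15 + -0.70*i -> [-9.15, -9.85, -10.55, -11.25, -11.95]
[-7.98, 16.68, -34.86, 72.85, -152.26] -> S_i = -7.98*(-2.09)^i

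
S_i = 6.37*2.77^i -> [6.37, 17.64, 48.88, 135.39, 375.02]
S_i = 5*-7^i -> [5, -35, 245, -1715, 12005]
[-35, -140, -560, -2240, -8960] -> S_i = -35*4^i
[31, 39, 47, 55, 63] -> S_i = 31 + 8*i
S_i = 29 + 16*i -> [29, 45, 61, 77, 93]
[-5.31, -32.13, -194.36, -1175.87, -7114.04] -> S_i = -5.31*6.05^i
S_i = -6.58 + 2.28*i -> [-6.58, -4.3, -2.02, 0.26, 2.54]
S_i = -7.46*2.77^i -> [-7.46, -20.66, -57.24, -158.55, -439.2]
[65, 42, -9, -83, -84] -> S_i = Random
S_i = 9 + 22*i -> [9, 31, 53, 75, 97]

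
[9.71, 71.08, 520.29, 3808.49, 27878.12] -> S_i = 9.71*7.32^i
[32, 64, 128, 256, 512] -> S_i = 32*2^i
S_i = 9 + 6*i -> [9, 15, 21, 27, 33]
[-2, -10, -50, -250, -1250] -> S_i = -2*5^i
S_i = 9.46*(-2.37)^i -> [9.46, -22.42, 53.14, -125.93, 298.46]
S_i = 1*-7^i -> [1, -7, 49, -343, 2401]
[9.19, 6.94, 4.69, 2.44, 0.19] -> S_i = 9.19 + -2.25*i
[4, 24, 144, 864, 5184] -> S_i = 4*6^i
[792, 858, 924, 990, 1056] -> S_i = 792 + 66*i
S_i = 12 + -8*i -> [12, 4, -4, -12, -20]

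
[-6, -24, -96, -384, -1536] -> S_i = -6*4^i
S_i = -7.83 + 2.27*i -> [-7.83, -5.56, -3.29, -1.02, 1.25]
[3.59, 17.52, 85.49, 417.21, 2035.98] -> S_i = 3.59*4.88^i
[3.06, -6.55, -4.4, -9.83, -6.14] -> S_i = Random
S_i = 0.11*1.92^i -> [0.11, 0.21, 0.41, 0.78, 1.49]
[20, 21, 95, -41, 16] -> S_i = Random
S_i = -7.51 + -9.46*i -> [-7.51, -16.97, -26.43, -35.89, -45.35]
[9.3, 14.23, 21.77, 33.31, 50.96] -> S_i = 9.30*1.53^i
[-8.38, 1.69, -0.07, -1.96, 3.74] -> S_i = Random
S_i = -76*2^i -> [-76, -152, -304, -608, -1216]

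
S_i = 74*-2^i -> [74, -148, 296, -592, 1184]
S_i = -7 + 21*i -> [-7, 14, 35, 56, 77]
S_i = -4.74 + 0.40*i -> [-4.74, -4.34, -3.94, -3.54, -3.14]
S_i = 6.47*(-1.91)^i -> [6.47, -12.36, 23.6, -45.08, 86.11]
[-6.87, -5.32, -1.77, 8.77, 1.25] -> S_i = Random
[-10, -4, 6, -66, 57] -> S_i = Random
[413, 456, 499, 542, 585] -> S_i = 413 + 43*i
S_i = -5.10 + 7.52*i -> [-5.1, 2.42, 9.94, 17.46, 24.98]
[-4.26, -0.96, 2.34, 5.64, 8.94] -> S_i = -4.26 + 3.30*i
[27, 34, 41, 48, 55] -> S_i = 27 + 7*i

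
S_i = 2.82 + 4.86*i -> [2.82, 7.68, 12.54, 17.4, 22.26]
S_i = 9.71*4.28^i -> [9.71, 41.56, 177.87, 761.29, 3258.32]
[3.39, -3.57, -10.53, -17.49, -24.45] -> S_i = 3.39 + -6.96*i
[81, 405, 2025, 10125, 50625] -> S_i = 81*5^i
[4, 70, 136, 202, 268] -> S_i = 4 + 66*i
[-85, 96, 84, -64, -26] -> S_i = Random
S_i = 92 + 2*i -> [92, 94, 96, 98, 100]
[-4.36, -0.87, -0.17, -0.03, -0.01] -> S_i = -4.36*0.20^i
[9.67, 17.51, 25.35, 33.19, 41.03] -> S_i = 9.67 + 7.84*i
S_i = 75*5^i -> [75, 375, 1875, 9375, 46875]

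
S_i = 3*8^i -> [3, 24, 192, 1536, 12288]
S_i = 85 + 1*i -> [85, 86, 87, 88, 89]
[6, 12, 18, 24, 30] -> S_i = 6 + 6*i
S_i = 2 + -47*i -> [2, -45, -92, -139, -186]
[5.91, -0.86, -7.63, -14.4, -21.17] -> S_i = 5.91 + -6.77*i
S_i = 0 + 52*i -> [0, 52, 104, 156, 208]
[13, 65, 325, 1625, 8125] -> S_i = 13*5^i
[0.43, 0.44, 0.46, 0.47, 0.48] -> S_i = 0.43*1.03^i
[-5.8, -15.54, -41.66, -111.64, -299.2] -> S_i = -5.80*2.68^i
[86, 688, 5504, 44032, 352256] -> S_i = 86*8^i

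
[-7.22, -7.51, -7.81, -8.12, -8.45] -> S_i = -7.22*1.04^i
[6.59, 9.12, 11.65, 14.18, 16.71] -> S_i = 6.59 + 2.53*i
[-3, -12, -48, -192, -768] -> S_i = -3*4^i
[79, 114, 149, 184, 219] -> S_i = 79 + 35*i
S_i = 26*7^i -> [26, 182, 1274, 8918, 62426]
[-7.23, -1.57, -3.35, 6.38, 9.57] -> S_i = Random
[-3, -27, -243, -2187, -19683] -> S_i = -3*9^i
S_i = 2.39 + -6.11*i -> [2.39, -3.72, -9.83, -15.94, -22.05]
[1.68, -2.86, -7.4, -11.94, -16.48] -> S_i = 1.68 + -4.54*i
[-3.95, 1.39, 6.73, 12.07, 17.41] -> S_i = -3.95 + 5.34*i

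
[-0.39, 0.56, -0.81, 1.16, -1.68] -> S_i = -0.39*(-1.44)^i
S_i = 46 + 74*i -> [46, 120, 194, 268, 342]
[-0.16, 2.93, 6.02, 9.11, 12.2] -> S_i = -0.16 + 3.09*i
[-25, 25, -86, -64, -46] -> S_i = Random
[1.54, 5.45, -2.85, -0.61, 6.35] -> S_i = Random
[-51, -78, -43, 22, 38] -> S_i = Random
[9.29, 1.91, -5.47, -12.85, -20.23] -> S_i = 9.29 + -7.38*i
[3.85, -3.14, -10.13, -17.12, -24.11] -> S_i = 3.85 + -6.99*i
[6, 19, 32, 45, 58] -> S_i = 6 + 13*i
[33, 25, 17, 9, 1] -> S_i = 33 + -8*i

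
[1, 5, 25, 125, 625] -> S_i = 1*5^i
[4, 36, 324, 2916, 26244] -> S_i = 4*9^i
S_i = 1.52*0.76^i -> [1.52, 1.16, 0.88, 0.67, 0.51]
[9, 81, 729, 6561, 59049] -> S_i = 9*9^i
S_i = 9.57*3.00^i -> [9.57, 28.71, 86.13, 258.39, 775.17]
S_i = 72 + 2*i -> [72, 74, 76, 78, 80]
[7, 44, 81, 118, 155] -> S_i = 7 + 37*i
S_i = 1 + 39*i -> [1, 40, 79, 118, 157]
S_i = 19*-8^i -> [19, -152, 1216, -9728, 77824]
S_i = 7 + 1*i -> [7, 8, 9, 10, 11]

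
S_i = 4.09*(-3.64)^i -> [4.09, -14.89, 54.19, -197.25, 718.01]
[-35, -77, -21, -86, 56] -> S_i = Random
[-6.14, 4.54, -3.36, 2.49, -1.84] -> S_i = -6.14*(-0.74)^i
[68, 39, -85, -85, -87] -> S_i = Random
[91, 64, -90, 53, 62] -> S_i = Random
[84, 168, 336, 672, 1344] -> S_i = 84*2^i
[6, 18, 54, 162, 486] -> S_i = 6*3^i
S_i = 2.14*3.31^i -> [2.14, 7.08, 23.45, 77.61, 256.88]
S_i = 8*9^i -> [8, 72, 648, 5832, 52488]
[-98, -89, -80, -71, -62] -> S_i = -98 + 9*i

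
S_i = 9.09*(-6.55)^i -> [9.09, -59.54, 389.98, -2554.39, 16731.28]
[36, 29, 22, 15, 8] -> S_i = 36 + -7*i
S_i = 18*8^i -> [18, 144, 1152, 9216, 73728]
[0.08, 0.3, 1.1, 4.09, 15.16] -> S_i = 0.08*3.71^i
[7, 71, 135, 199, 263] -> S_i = 7 + 64*i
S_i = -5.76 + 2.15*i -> [-5.76, -3.61, -1.46, 0.69, 2.84]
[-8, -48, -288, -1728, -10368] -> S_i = -8*6^i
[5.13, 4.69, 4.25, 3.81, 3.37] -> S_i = 5.13 + -0.44*i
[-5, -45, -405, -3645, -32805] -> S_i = -5*9^i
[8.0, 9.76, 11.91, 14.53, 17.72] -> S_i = 8.00*1.22^i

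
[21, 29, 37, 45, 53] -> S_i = 21 + 8*i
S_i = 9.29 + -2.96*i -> [9.29, 6.33, 3.37, 0.41, -2.55]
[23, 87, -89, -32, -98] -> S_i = Random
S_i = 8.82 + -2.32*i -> [8.82, 6.5, 4.18, 1.86, -0.46]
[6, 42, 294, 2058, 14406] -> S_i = 6*7^i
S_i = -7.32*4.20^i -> [-7.32, -30.74, -129.12, -542.32, -2277.76]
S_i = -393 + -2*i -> [-393, -395, -397, -399, -401]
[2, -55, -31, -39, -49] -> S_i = Random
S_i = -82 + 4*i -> [-82, -78, -74, -70, -66]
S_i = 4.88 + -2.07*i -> [4.88, 2.81, 0.74, -1.33, -3.4]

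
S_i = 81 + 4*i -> [81, 85, 89, 93, 97]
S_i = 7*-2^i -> [7, -14, 28, -56, 112]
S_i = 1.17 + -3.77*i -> [1.17, -2.6, -6.37, -10.14, -13.91]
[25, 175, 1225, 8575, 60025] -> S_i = 25*7^i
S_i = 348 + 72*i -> [348, 420, 492, 564, 636]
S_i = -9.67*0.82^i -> [-9.67, -7.93, -6.5, -5.33, -4.37]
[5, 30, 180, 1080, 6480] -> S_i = 5*6^i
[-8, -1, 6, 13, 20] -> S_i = -8 + 7*i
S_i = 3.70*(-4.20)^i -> [3.7, -15.54, 65.27, -274.13, 1151.33]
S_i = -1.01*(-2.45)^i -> [-1.01, 2.47, -6.06, 14.85, -36.39]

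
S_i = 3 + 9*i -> [3, 12, 21, 30, 39]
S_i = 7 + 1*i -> [7, 8, 9, 10, 11]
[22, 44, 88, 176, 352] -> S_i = 22*2^i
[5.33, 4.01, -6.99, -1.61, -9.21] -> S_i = Random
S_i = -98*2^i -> [-98, -196, -392, -784, -1568]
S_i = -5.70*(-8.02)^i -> [-5.7, 45.71, -366.63, 2940.34, -23581.55]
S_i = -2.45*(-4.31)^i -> [-2.45, 10.56, -45.51, 196.15, -845.43]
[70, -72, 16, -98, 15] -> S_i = Random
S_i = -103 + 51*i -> [-103, -52, -1, 50, 101]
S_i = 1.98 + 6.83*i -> [1.98, 8.81, 15.64, 22.47, 29.3]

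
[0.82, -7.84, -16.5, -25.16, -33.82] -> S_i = 0.82 + -8.66*i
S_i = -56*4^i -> [-56, -224, -896, -3584, -14336]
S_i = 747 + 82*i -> [747, 829, 911, 993, 1075]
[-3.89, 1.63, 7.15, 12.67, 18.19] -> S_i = -3.89 + 5.52*i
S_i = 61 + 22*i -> [61, 83, 105, 127, 149]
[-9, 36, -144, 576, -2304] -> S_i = -9*-4^i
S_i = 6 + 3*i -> [6, 9, 12, 15, 18]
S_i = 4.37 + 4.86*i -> [4.37, 9.23, 14.09, 18.95, 23.81]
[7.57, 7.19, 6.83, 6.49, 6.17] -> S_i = 7.57*0.95^i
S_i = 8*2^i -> [8, 16, 32, 64, 128]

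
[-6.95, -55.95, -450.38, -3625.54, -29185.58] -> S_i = -6.95*8.05^i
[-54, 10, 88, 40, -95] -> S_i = Random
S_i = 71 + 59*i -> [71, 130, 189, 248, 307]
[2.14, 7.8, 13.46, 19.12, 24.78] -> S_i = 2.14 + 5.66*i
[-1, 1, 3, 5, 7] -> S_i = -1 + 2*i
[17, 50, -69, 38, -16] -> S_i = Random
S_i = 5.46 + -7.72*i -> [5.46, -2.26, -9.98, -17.7, -25.42]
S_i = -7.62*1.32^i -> [-7.62, -10.06, -13.28, -17.53, -23.13]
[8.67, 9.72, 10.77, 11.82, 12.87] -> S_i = 8.67 + 1.05*i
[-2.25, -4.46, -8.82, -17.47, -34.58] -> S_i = -2.25*1.98^i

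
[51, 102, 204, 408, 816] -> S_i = 51*2^i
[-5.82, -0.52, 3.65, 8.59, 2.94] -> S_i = Random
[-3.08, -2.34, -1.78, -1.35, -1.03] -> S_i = -3.08*0.76^i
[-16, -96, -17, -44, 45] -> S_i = Random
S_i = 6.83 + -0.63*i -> [6.83, 6.2, 5.57, 4.94, 4.31]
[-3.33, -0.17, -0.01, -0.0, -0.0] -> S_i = -3.33*0.05^i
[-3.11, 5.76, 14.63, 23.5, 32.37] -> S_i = -3.11 + 8.87*i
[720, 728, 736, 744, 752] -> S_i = 720 + 8*i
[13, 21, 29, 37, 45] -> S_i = 13 + 8*i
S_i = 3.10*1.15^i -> [3.1, 3.56, 4.1, 4.71, 5.42]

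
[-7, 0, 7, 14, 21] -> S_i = -7 + 7*i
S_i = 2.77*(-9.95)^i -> [2.77, -27.56, 274.24, -2728.66, 27150.14]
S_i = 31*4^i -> [31, 124, 496, 1984, 7936]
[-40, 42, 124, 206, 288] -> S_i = -40 + 82*i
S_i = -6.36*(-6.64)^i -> [-6.36, 42.23, -280.41, 1861.92, -12363.16]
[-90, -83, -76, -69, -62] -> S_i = -90 + 7*i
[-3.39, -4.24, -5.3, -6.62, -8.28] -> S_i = -3.39*1.25^i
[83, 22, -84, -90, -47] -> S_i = Random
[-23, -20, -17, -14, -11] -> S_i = -23 + 3*i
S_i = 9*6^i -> [9, 54, 324, 1944, 11664]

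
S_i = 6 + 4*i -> [6, 10, 14, 18, 22]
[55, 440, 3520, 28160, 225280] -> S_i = 55*8^i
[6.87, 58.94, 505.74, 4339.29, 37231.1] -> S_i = 6.87*8.58^i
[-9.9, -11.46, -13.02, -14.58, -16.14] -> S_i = -9.90 + -1.56*i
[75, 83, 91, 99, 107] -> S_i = 75 + 8*i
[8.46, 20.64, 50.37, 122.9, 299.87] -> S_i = 8.46*2.44^i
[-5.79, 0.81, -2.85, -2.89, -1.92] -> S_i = Random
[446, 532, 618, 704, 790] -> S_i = 446 + 86*i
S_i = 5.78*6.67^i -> [5.78, 38.55, 257.15, 1715.16, 11440.14]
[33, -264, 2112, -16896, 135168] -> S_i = 33*-8^i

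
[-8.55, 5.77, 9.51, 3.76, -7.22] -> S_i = Random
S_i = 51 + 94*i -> [51, 145, 239, 333, 427]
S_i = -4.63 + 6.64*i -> [-4.63, 2.01, 8.65, 15.29, 21.93]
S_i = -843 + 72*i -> [-843, -771, -699, -627, -555]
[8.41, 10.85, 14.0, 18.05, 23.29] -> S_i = 8.41*1.29^i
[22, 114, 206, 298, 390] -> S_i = 22 + 92*i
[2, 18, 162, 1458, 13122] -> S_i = 2*9^i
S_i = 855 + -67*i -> [855, 788, 721, 654, 587]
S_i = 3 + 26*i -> [3, 29, 55, 81, 107]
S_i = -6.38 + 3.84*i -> [-6.38, -2.54, 1.3, 5.14, 8.98]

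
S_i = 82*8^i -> [82, 656, 5248, 41984, 335872]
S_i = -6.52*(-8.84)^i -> [-6.52, 57.64, -509.51, 4504.06, -39815.91]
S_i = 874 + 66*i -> [874, 940, 1006, 1072, 1138]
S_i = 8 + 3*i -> [8, 11, 14, 17, 20]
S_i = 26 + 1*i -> [26, 27, 28, 29, 30]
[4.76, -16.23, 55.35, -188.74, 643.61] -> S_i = 4.76*(-3.41)^i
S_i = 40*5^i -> [40, 200, 1000, 5000, 25000]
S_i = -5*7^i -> [-5, -35, -245, -1715, -12005]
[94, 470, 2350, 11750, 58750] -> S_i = 94*5^i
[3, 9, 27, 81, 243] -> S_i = 3*3^i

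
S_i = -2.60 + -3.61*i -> [-2.6, -6.21, -9.82, -13.43, -17.04]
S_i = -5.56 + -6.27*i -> [-5.56, -11.83, -18.1, -24.37, -30.64]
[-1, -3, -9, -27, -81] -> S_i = -1*3^i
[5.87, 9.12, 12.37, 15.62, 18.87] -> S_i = 5.87 + 3.25*i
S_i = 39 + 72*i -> [39, 111, 183, 255, 327]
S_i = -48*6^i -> [-48, -288, -1728, -10368, -62208]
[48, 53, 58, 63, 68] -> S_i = 48 + 5*i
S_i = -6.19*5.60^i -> [-6.19, -34.66, -194.12, -1087.06, -6087.55]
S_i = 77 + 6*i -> [77, 83, 89, 95, 101]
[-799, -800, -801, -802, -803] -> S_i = -799 + -1*i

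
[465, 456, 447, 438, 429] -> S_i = 465 + -9*i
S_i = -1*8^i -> [-1, -8, -64, -512, -4096]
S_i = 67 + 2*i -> [67, 69, 71, 73, 75]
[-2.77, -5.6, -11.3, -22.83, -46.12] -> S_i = -2.77*2.02^i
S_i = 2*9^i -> [2, 18, 162, 1458, 13122]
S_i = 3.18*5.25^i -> [3.18, 16.7, 87.65, 460.16, 2415.82]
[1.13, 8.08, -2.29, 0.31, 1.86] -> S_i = Random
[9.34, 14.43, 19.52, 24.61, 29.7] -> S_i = 9.34 + 5.09*i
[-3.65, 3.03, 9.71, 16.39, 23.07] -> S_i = -3.65 + 6.68*i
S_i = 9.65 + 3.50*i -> [9.65, 13.15, 16.65, 20.15, 23.65]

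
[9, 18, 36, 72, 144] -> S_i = 9*2^i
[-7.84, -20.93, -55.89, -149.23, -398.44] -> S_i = -7.84*2.67^i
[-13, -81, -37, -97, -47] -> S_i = Random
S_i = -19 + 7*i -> [-19, -12, -5, 2, 9]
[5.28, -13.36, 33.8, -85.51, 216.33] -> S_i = 5.28*(-2.53)^i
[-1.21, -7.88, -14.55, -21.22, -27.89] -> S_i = -1.21 + -6.67*i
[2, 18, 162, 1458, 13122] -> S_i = 2*9^i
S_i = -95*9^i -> [-95, -855, -7695, -69255, -623295]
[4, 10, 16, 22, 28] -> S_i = 4 + 6*i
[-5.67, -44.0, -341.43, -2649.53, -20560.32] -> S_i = -5.67*7.76^i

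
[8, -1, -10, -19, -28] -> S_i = 8 + -9*i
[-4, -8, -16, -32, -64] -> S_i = -4*2^i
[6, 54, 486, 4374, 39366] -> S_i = 6*9^i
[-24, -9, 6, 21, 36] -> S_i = -24 + 15*i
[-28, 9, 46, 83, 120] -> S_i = -28 + 37*i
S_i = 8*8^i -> [8, 64, 512, 4096, 32768]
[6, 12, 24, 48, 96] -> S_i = 6*2^i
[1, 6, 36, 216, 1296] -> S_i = 1*6^i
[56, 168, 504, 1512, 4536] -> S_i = 56*3^i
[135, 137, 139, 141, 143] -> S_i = 135 + 2*i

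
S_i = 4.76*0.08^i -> [4.76, 0.38, 0.03, 0.0, 0.0]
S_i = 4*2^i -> [4, 8, 16, 32, 64]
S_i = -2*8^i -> [-2, -16, -128, -1024, -8192]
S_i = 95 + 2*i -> [95, 97, 99, 101, 103]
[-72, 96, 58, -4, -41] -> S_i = Random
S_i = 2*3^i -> [2, 6, 18, 54, 162]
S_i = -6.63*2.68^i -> [-6.63, -17.77, -47.62, -127.62, -342.02]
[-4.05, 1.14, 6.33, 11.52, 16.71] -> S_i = -4.05 + 5.19*i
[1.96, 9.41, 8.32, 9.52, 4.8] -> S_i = Random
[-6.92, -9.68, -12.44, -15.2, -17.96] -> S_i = -6.92 + -2.76*i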